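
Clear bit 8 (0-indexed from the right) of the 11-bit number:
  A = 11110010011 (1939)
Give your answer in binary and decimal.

Mask = ~(1 << 8) = 11011111111
Bit 8 of A is 1, so AND-ing with the mask clears it to 0.
  11110010011
& 11011111111
-------------
  11010010011

Answer: 11010010011 (1683)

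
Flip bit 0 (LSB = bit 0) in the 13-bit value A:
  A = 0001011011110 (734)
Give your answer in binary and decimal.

Mask = 1 << 0 = 0000000000001
Bit 0 of A is 0; XOR with the mask flips it to 1.
  0001011011110
^ 0000000000001
---------------
  0001011011111

Answer: 0001011011111 (735)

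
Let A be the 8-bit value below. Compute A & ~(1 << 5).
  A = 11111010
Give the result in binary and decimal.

Mask = ~(1 << 5) = 11011111
Bit 5 of A is 1, so AND-ing with the mask clears it to 0.
  11111010
& 11011111
----------
  11011010

Answer: 11011010 (218)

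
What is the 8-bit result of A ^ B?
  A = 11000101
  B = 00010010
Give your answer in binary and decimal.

Apply ^ to each column (1 where bits differ):
  11000101
^ 00010010
----------
  11010111

Answer: 11010111 (215)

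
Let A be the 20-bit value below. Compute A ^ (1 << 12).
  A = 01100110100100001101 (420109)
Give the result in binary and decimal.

Mask = 1 << 12 = 00000001000000000000
Bit 12 of A is 0; XOR with the mask flips it to 1.
  01100110100100001101
^ 00000001000000000000
----------------------
  01100111100100001101

Answer: 01100111100100001101 (424205)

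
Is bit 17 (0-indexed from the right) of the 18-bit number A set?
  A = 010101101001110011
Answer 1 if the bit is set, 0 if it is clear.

Bit 17 is the 18th from the right.
  010101101001110011
  ^
That bit is 0.

Answer: 0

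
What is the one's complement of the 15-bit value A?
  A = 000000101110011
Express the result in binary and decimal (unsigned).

Flip each bit (0->1, 1->0):
  000000101110011
  111111010001100

Answer: 111111010001100 (32396)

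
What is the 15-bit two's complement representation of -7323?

1. Binary of +7323:  001110010011011
2. Invert bits:     110001101100100
3. Add 1:           110001101100101

Answer: 110001101100101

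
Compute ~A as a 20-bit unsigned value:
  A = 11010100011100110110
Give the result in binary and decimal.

Flip each bit (0->1, 1->0):
  11010100011100110110
  00101011100011001001

Answer: 00101011100011001001 (178377)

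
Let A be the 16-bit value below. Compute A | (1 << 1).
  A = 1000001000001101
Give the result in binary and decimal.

Mask = 1 << 1 = 0000000000000010
Bit 1 of A is 0, so OR-ing with the mask flips it to 1.
  1000001000001101
| 0000000000000010
------------------
  1000001000001111

Answer: 1000001000001111 (33295)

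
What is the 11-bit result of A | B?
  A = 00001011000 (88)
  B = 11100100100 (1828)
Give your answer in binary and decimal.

Apply | to each column (1 where either bit is 1):
  00001011000
| 11100100100
-------------
  11101111100

Answer: 11101111100 (1916)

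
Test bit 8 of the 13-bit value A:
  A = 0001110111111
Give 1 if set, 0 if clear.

Bit 8 is the 9th from the right.
  0001110111111
      ^
That bit is 1.

Answer: 1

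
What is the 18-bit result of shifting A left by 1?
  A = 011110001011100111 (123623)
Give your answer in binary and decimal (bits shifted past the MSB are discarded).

Shift left by 1: drop the top 1 bit(s), append 1 zero(s) on the right.
  011110001011100111  ->  discard [0], keep [11110001011100111], append 0
= 111100010111001110

Answer: 111100010111001110 (247246)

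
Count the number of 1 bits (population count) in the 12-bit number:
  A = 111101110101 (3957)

111101110101
1-bits at positions (from bit 0 = LSB): 0, 2, 4, 5, 6, 8, 9, 10, 11
Count = 9

Answer: 9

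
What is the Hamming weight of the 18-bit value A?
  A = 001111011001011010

001111011001011010
1-bits at positions (from bit 0 = LSB): 1, 3, 4, 6, 9, 10, 12, 13, 14, 15
Count = 10

Answer: 10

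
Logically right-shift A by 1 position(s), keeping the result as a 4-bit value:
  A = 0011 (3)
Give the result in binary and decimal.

Logical shift right by 1: drop the bottom 1 bit(s), prepend 1 zero(s) on the left.
  0011  ->  keep [001], discard [1], prepend 0
= 0001

Answer: 0001 (1)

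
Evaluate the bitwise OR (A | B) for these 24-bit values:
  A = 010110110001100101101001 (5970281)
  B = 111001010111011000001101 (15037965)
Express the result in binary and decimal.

Apply | to each column (1 where either bit is 1):
  010110110001100101101001
| 111001010111011000001101
--------------------------
  111111110111111101101101

Answer: 111111110111111101101101 (16744301)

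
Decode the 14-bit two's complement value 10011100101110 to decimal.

MSB is 1, so the value is negative. Find the magnitude:
1. Invert bits:  01100011010001
2. Add 1:        01100011010010  = 6354
3. Apply sign:   -6354

Answer: -6354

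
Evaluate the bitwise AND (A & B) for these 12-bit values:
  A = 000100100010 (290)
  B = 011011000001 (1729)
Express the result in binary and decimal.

Apply & to each column (1 only where both bits are 1):
  000100100010
& 011011000001
--------------
  000000000000

Answer: 000000000000 (0)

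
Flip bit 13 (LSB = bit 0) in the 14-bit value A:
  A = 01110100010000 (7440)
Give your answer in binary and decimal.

Mask = 1 << 13 = 10000000000000
Bit 13 of A is 0; XOR with the mask flips it to 1.
  01110100010000
^ 10000000000000
----------------
  11110100010000

Answer: 11110100010000 (15632)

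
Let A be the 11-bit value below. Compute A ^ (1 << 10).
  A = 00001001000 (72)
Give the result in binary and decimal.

Mask = 1 << 10 = 10000000000
Bit 10 of A is 0; XOR with the mask flips it to 1.
  00001001000
^ 10000000000
-------------
  10001001000

Answer: 10001001000 (1096)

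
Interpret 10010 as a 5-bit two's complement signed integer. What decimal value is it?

MSB is 1, so the value is negative. Find the magnitude:
1. Invert bits:  01101
2. Add 1:        01110  = 14
3. Apply sign:   -14

Answer: -14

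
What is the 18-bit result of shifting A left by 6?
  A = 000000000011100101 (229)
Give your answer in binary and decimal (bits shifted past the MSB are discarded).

Shift left by 6: drop the top 6 bit(s), append 6 zero(s) on the right.
  000000000011100101  ->  discard [000000], keep [000011100101], append 000000
= 000011100101000000

Answer: 000011100101000000 (14656)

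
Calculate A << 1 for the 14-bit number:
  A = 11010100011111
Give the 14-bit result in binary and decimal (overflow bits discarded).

Shift left by 1: drop the top 1 bit(s), append 1 zero(s) on the right.
  11010100011111  ->  discard [1], keep [1010100011111], append 0
= 10101000111110

Answer: 10101000111110 (10814)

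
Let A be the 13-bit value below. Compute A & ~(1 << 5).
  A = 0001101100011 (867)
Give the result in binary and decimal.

Mask = ~(1 << 5) = 1111111011111
Bit 5 of A is 1, so AND-ing with the mask clears it to 0.
  0001101100011
& 1111111011111
---------------
  0001101000011

Answer: 0001101000011 (835)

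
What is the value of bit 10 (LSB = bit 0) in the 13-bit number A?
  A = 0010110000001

Bit 10 is the 11th from the right.
  0010110000001
    ^
That bit is 1.

Answer: 1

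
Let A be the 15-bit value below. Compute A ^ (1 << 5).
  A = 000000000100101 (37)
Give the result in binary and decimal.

Mask = 1 << 5 = 000000000100000
Bit 5 of A is 1; XOR with the mask flips it to 0.
  000000000100101
^ 000000000100000
-----------------
  000000000000101

Answer: 000000000000101 (5)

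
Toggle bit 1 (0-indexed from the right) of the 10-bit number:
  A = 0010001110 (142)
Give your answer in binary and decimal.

Mask = 1 << 1 = 0000000010
Bit 1 of A is 1; XOR with the mask flips it to 0.
  0010001110
^ 0000000010
------------
  0010001100

Answer: 0010001100 (140)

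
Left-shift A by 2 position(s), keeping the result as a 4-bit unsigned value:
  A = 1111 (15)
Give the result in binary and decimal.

Shift left by 2: drop the top 2 bit(s), append 2 zero(s) on the right.
  1111  ->  discard [11], keep [11], append 00
= 1100

Answer: 1100 (12)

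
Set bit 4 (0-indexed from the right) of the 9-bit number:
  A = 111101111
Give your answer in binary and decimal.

Mask = 1 << 4 = 000010000
Bit 4 of A is 0, so OR-ing with the mask flips it to 1.
  111101111
| 000010000
-----------
  111111111

Answer: 111111111 (511)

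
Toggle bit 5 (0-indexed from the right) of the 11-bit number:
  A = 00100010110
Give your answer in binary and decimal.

Mask = 1 << 5 = 00000100000
Bit 5 of A is 0; XOR with the mask flips it to 1.
  00100010110
^ 00000100000
-------------
  00100110110

Answer: 00100110110 (310)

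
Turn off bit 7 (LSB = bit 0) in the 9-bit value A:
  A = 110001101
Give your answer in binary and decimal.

Mask = ~(1 << 7) = 101111111
Bit 7 of A is 1, so AND-ing with the mask clears it to 0.
  110001101
& 101111111
-----------
  100001101

Answer: 100001101 (269)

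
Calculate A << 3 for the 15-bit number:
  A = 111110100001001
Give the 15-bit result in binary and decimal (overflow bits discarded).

Shift left by 3: drop the top 3 bit(s), append 3 zero(s) on the right.
  111110100001001  ->  discard [111], keep [110100001001], append 000
= 110100001001000

Answer: 110100001001000 (26696)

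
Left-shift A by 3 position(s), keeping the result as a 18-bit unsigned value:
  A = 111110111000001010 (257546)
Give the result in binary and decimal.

Shift left by 3: drop the top 3 bit(s), append 3 zero(s) on the right.
  111110111000001010  ->  discard [111], keep [110111000001010], append 000
= 110111000001010000

Answer: 110111000001010000 (225360)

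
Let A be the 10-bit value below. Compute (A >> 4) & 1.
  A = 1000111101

Bit 4 is the 5th from the right.
  1000111101
       ^
That bit is 1.

Answer: 1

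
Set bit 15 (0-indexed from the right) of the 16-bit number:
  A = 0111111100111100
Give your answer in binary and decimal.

Mask = 1 << 15 = 1000000000000000
Bit 15 of A is 0, so OR-ing with the mask flips it to 1.
  0111111100111100
| 1000000000000000
------------------
  1111111100111100

Answer: 1111111100111100 (65340)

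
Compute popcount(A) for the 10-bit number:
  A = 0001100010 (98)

0001100010
1-bits at positions (from bit 0 = LSB): 1, 5, 6
Count = 3

Answer: 3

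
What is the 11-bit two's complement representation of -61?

1. Binary of +61:  00000111101
2. Invert bits:     11111000010
3. Add 1:           11111000011

Answer: 11111000011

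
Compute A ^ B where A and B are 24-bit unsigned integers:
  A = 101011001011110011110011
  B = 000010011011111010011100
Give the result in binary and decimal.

Apply ^ to each column (1 where bits differ):
  101011001011110011110011
^ 000010011011111010011100
--------------------------
  101001010000001001101111

Answer: 101001010000001001101111 (10814063)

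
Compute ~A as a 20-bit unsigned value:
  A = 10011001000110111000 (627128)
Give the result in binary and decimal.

Flip each bit (0->1, 1->0):
  10011001000110111000
  01100110111001000111

Answer: 01100110111001000111 (421447)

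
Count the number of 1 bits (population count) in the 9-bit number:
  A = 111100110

111100110
1-bits at positions (from bit 0 = LSB): 1, 2, 5, 6, 7, 8
Count = 6

Answer: 6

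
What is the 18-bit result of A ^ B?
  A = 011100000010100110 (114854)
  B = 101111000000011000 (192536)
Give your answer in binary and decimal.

Apply ^ to each column (1 where bits differ):
  011100000010100110
^ 101111000000011000
--------------------
  110011000010111110

Answer: 110011000010111110 (209086)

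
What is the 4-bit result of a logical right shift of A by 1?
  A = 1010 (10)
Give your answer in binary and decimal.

Logical shift right by 1: drop the bottom 1 bit(s), prepend 1 zero(s) on the left.
  1010  ->  keep [101], discard [0], prepend 0
= 0101

Answer: 0101 (5)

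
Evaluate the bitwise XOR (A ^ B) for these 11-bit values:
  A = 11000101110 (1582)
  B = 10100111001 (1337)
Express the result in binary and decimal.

Apply ^ to each column (1 where bits differ):
  11000101110
^ 10100111001
-------------
  01100010111

Answer: 01100010111 (791)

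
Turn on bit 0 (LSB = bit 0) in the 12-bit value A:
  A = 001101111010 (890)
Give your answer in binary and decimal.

Mask = 1 << 0 = 000000000001
Bit 0 of A is 0, so OR-ing with the mask flips it to 1.
  001101111010
| 000000000001
--------------
  001101111011

Answer: 001101111011 (891)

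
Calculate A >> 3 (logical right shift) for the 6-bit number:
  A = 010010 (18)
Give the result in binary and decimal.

Logical shift right by 3: drop the bottom 3 bit(s), prepend 3 zero(s) on the left.
  010010  ->  keep [010], discard [010], prepend 000
= 000010

Answer: 000010 (2)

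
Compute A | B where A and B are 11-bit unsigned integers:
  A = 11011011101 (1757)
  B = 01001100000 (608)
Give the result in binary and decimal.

Apply | to each column (1 where either bit is 1):
  11011011101
| 01001100000
-------------
  11011111101

Answer: 11011111101 (1789)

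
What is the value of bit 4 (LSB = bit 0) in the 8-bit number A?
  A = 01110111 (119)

Bit 4 is the 5th from the right.
  01110111
     ^
That bit is 1.

Answer: 1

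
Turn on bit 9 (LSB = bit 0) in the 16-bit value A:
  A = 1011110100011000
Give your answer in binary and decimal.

Mask = 1 << 9 = 0000001000000000
Bit 9 of A is 0, so OR-ing with the mask flips it to 1.
  1011110100011000
| 0000001000000000
------------------
  1011111100011000

Answer: 1011111100011000 (48920)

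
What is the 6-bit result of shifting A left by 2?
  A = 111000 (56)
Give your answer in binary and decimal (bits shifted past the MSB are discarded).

Shift left by 2: drop the top 2 bit(s), append 2 zero(s) on the right.
  111000  ->  discard [11], keep [1000], append 00
= 100000

Answer: 100000 (32)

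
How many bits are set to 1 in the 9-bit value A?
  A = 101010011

101010011
1-bits at positions (from bit 0 = LSB): 0, 1, 4, 6, 8
Count = 5

Answer: 5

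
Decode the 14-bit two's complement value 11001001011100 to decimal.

MSB is 1, so the value is negative. Find the magnitude:
1. Invert bits:  00110110100011
2. Add 1:        00110110100100  = 3492
3. Apply sign:   -3492

Answer: -3492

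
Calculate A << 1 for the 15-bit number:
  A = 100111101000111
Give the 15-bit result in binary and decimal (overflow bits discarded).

Shift left by 1: drop the top 1 bit(s), append 1 zero(s) on the right.
  100111101000111  ->  discard [1], keep [00111101000111], append 0
= 001111010001110

Answer: 001111010001110 (7822)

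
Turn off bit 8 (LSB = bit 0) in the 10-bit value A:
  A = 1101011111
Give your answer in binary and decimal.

Mask = ~(1 << 8) = 1011111111
Bit 8 of A is 1, so AND-ing with the mask clears it to 0.
  1101011111
& 1011111111
------------
  1001011111

Answer: 1001011111 (607)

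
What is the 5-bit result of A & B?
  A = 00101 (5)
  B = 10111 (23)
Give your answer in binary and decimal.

Apply & to each column (1 only where both bits are 1):
  00101
& 10111
-------
  00101

Answer: 00101 (5)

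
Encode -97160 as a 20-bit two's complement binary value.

1. Binary of +97160:  00010111101110001000
2. Invert bits:     11101000010001110111
3. Add 1:           11101000010001111000

Answer: 11101000010001111000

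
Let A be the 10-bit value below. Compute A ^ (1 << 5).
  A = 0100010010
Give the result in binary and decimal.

Mask = 1 << 5 = 0000100000
Bit 5 of A is 0; XOR with the mask flips it to 1.
  0100010010
^ 0000100000
------------
  0100110010

Answer: 0100110010 (306)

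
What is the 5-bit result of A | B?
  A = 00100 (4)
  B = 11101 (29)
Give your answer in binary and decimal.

Apply | to each column (1 where either bit is 1):
  00100
| 11101
-------
  11101

Answer: 11101 (29)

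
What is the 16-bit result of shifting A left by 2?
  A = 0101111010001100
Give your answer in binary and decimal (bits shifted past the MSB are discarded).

Shift left by 2: drop the top 2 bit(s), append 2 zero(s) on the right.
  0101111010001100  ->  discard [01], keep [01111010001100], append 00
= 0111101000110000

Answer: 0111101000110000 (31280)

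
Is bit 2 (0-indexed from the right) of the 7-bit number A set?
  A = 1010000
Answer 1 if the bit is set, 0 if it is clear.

Bit 2 is the 3rd from the right.
  1010000
      ^
That bit is 0.

Answer: 0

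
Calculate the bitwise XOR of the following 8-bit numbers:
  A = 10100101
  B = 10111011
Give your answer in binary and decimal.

Apply ^ to each column (1 where bits differ):
  10100101
^ 10111011
----------
  00011110

Answer: 00011110 (30)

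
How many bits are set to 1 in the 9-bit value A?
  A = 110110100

110110100
1-bits at positions (from bit 0 = LSB): 2, 4, 5, 7, 8
Count = 5

Answer: 5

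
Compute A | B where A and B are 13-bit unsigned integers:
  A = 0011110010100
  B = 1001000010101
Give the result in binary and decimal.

Apply | to each column (1 where either bit is 1):
  0011110010100
| 1001000010101
---------------
  1011110010101

Answer: 1011110010101 (6037)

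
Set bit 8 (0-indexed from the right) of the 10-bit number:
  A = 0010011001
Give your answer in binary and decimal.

Mask = 1 << 8 = 0100000000
Bit 8 of A is 0, so OR-ing with the mask flips it to 1.
  0010011001
| 0100000000
------------
  0110011001

Answer: 0110011001 (409)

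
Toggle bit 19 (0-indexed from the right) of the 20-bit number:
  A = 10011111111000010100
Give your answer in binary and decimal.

Mask = 1 << 19 = 10000000000000000000
Bit 19 of A is 1; XOR with the mask flips it to 0.
  10011111111000010100
^ 10000000000000000000
----------------------
  00011111111000010100

Answer: 00011111111000010100 (130580)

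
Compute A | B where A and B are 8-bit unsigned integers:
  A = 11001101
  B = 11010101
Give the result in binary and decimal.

Apply | to each column (1 where either bit is 1):
  11001101
| 11010101
----------
  11011101

Answer: 11011101 (221)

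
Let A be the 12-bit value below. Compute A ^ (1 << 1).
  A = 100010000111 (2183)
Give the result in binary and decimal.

Mask = 1 << 1 = 000000000010
Bit 1 of A is 1; XOR with the mask flips it to 0.
  100010000111
^ 000000000010
--------------
  100010000101

Answer: 100010000101 (2181)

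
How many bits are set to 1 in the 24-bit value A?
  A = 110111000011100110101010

110111000011100110101010
1-bits at positions (from bit 0 = LSB): 1, 3, 5, 7, 8, 11, 12, 13, 18, 19, 20, 22, 23
Count = 13

Answer: 13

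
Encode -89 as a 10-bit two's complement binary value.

1. Binary of +89:  0001011001
2. Invert bits:     1110100110
3. Add 1:           1110100111

Answer: 1110100111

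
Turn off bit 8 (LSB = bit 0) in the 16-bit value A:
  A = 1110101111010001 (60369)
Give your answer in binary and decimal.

Mask = ~(1 << 8) = 1111111011111111
Bit 8 of A is 1, so AND-ing with the mask clears it to 0.
  1110101111010001
& 1111111011111111
------------------
  1110101011010001

Answer: 1110101011010001 (60113)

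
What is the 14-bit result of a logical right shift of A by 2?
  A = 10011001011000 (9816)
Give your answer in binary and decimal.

Logical shift right by 2: drop the bottom 2 bit(s), prepend 2 zero(s) on the left.
  10011001011000  ->  keep [100110010110], discard [00], prepend 00
= 00100110010110

Answer: 00100110010110 (2454)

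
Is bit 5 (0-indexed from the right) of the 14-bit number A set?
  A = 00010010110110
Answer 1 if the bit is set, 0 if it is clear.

Bit 5 is the 6th from the right.
  00010010110110
          ^
That bit is 1.

Answer: 1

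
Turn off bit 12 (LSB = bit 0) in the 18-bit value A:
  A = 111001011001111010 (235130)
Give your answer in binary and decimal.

Mask = ~(1 << 12) = 111110111111111111
Bit 12 of A is 1, so AND-ing with the mask clears it to 0.
  111001011001111010
& 111110111111111111
--------------------
  111000011001111010

Answer: 111000011001111010 (231034)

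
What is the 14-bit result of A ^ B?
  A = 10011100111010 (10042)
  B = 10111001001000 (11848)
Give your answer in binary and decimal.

Apply ^ to each column (1 where bits differ):
  10011100111010
^ 10111001001000
----------------
  00100101110010

Answer: 00100101110010 (2418)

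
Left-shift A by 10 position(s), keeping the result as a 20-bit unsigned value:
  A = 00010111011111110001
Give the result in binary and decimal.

Shift left by 10: drop the top 10 bit(s), append 10 zero(s) on the right.
  00010111011111110001  ->  discard [0001011101], keep [1111110001], append 0000000000
= 11111100010000000000

Answer: 11111100010000000000 (1033216)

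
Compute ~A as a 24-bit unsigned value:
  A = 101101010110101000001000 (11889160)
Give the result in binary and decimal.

Flip each bit (0->1, 1->0):
  101101010110101000001000
  010010101001010111110111

Answer: 010010101001010111110111 (4888055)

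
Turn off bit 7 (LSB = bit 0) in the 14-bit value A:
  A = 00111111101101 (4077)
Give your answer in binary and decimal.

Mask = ~(1 << 7) = 11111101111111
Bit 7 of A is 1, so AND-ing with the mask clears it to 0.
  00111111101101
& 11111101111111
----------------
  00111101101101

Answer: 00111101101101 (3949)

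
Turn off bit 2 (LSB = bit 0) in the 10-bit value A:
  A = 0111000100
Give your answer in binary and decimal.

Mask = ~(1 << 2) = 1111111011
Bit 2 of A is 1, so AND-ing with the mask clears it to 0.
  0111000100
& 1111111011
------------
  0111000000

Answer: 0111000000 (448)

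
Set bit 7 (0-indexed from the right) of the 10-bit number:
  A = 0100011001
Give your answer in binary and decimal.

Mask = 1 << 7 = 0010000000
Bit 7 of A is 0, so OR-ing with the mask flips it to 1.
  0100011001
| 0010000000
------------
  0110011001

Answer: 0110011001 (409)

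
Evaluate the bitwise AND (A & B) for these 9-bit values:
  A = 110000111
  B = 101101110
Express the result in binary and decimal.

Apply & to each column (1 only where both bits are 1):
  110000111
& 101101110
-----------
  100000110

Answer: 100000110 (262)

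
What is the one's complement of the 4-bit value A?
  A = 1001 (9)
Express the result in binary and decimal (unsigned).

Flip each bit (0->1, 1->0):
  1001
  0110

Answer: 0110 (6)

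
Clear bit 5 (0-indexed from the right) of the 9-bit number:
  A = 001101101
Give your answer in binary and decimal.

Mask = ~(1 << 5) = 111011111
Bit 5 of A is 1, so AND-ing with the mask clears it to 0.
  001101101
& 111011111
-----------
  001001101

Answer: 001001101 (77)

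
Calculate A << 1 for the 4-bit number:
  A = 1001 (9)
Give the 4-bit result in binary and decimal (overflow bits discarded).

Shift left by 1: drop the top 1 bit(s), append 1 zero(s) on the right.
  1001  ->  discard [1], keep [001], append 0
= 0010

Answer: 0010 (2)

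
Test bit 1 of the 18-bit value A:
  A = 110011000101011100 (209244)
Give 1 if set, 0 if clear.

Bit 1 is the 2nd from the right.
  110011000101011100
                  ^
That bit is 0.

Answer: 0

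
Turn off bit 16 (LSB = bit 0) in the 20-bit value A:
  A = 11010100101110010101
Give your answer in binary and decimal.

Mask = ~(1 << 16) = 11101111111111111111
Bit 16 of A is 1, so AND-ing with the mask clears it to 0.
  11010100101110010101
& 11101111111111111111
----------------------
  11000100101110010101

Answer: 11000100101110010101 (805781)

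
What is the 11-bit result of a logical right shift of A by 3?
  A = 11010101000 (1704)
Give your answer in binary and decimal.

Logical shift right by 3: drop the bottom 3 bit(s), prepend 3 zero(s) on the left.
  11010101000  ->  keep [11010101], discard [000], prepend 000
= 00011010101

Answer: 00011010101 (213)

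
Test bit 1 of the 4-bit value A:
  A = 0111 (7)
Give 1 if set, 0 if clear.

Bit 1 is the 2nd from the right.
  0111
    ^
That bit is 1.

Answer: 1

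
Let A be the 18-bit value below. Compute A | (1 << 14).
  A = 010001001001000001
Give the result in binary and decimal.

Mask = 1 << 14 = 000100000000000000
Bit 14 of A is 0, so OR-ing with the mask flips it to 1.
  010001001001000001
| 000100000000000000
--------------------
  010101001001000001

Answer: 010101001001000001 (86593)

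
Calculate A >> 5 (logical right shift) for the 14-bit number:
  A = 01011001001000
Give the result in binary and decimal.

Logical shift right by 5: drop the bottom 5 bit(s), prepend 5 zero(s) on the left.
  01011001001000  ->  keep [010110010], discard [01000], prepend 00000
= 00000010110010

Answer: 00000010110010 (178)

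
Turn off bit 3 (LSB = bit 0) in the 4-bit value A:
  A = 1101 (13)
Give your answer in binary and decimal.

Mask = ~(1 << 3) = 0111
Bit 3 of A is 1, so AND-ing with the mask clears it to 0.
  1101
& 0111
------
  0101

Answer: 0101 (5)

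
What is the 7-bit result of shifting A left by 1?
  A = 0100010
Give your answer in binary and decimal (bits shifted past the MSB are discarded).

Shift left by 1: drop the top 1 bit(s), append 1 zero(s) on the right.
  0100010  ->  discard [0], keep [100010], append 0
= 1000100

Answer: 1000100 (68)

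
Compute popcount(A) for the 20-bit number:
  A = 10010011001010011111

10010011001010011111
1-bits at positions (from bit 0 = LSB): 0, 1, 2, 3, 4, 7, 9, 12, 13, 16, 19
Count = 11

Answer: 11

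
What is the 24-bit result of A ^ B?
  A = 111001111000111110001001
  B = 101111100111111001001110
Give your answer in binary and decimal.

Apply ^ to each column (1 where bits differ):
  111001111000111110001001
^ 101111100111111001001110
--------------------------
  010110011111000111000111

Answer: 010110011111000111000111 (5894599)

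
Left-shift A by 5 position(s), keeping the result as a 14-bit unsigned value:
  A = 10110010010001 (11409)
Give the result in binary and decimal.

Shift left by 5: drop the top 5 bit(s), append 5 zero(s) on the right.
  10110010010001  ->  discard [10110], keep [010010001], append 00000
= 01001000100000

Answer: 01001000100000 (4640)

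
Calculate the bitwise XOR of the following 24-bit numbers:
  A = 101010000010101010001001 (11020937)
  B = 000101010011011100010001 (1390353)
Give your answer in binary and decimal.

Apply ^ to each column (1 where bits differ):
  101010000010101010001001
^ 000101010011011100010001
--------------------------
  101111010001110110011000

Answer: 101111010001110110011000 (12393880)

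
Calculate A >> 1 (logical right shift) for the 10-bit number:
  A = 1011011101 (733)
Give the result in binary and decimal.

Logical shift right by 1: drop the bottom 1 bit(s), prepend 1 zero(s) on the left.
  1011011101  ->  keep [101101110], discard [1], prepend 0
= 0101101110

Answer: 0101101110 (366)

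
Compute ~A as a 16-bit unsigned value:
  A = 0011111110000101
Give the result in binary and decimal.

Flip each bit (0->1, 1->0):
  0011111110000101
  1100000001111010

Answer: 1100000001111010 (49274)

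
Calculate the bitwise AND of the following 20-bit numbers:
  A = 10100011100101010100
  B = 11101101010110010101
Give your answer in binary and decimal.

Apply & to each column (1 only where both bits are 1):
  10100011100101010100
& 11101101010110010101
----------------------
  10100001000100010100

Answer: 10100001000100010100 (659732)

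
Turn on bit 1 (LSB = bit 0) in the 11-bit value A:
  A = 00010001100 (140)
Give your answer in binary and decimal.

Mask = 1 << 1 = 00000000010
Bit 1 of A is 0, so OR-ing with the mask flips it to 1.
  00010001100
| 00000000010
-------------
  00010001110

Answer: 00010001110 (142)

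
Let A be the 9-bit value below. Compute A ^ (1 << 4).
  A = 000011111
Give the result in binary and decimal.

Mask = 1 << 4 = 000010000
Bit 4 of A is 1; XOR with the mask flips it to 0.
  000011111
^ 000010000
-----------
  000001111

Answer: 000001111 (15)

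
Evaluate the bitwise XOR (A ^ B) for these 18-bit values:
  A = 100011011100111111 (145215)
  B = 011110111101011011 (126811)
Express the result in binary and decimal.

Apply ^ to each column (1 where bits differ):
  100011011100111111
^ 011110111101011011
--------------------
  111101100001100100

Answer: 111101100001100100 (252004)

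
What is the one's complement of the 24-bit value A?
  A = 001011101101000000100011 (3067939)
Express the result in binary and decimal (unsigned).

Flip each bit (0->1, 1->0):
  001011101101000000100011
  110100010010111111011100

Answer: 110100010010111111011100 (13709276)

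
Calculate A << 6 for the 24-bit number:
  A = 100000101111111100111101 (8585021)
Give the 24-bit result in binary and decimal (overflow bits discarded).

Shift left by 6: drop the top 6 bit(s), append 6 zero(s) on the right.
  100000101111111100111101  ->  discard [100000], keep [101111111100111101], append 000000
= 101111111100111101000000

Answer: 101111111100111101000000 (12570432)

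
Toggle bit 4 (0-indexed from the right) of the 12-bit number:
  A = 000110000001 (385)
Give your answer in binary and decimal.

Mask = 1 << 4 = 000000010000
Bit 4 of A is 0; XOR with the mask flips it to 1.
  000110000001
^ 000000010000
--------------
  000110010001

Answer: 000110010001 (401)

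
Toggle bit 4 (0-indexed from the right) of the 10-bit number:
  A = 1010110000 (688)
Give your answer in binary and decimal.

Mask = 1 << 4 = 0000010000
Bit 4 of A is 1; XOR with the mask flips it to 0.
  1010110000
^ 0000010000
------------
  1010100000

Answer: 1010100000 (672)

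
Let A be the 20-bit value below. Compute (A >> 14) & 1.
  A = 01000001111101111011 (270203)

Bit 14 is the 15th from the right.
  01000001111101111011
       ^
That bit is 0.

Answer: 0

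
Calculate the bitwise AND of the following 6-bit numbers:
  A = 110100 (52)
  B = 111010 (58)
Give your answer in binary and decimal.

Apply & to each column (1 only where both bits are 1):
  110100
& 111010
--------
  110000

Answer: 110000 (48)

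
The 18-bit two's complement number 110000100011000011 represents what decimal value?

MSB is 1, so the value is negative. Find the magnitude:
1. Invert bits:  001111011100111100
2. Add 1:        001111011100111101  = 63293
3. Apply sign:   -63293

Answer: -63293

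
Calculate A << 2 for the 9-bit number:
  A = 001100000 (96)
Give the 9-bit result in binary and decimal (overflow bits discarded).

Shift left by 2: drop the top 2 bit(s), append 2 zero(s) on the right.
  001100000  ->  discard [00], keep [1100000], append 00
= 110000000

Answer: 110000000 (384)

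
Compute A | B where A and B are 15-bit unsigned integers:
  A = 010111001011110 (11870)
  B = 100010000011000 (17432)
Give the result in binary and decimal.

Apply | to each column (1 where either bit is 1):
  010111001011110
| 100010000011000
-----------------
  110111001011110

Answer: 110111001011110 (28254)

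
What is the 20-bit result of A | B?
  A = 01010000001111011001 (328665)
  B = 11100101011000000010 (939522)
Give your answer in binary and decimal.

Apply | to each column (1 where either bit is 1):
  01010000001111011001
| 11100101011000000010
----------------------
  11110101011111011011

Answer: 11110101011111011011 (1005531)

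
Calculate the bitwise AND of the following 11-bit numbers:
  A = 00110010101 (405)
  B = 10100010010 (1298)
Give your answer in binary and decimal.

Apply & to each column (1 only where both bits are 1):
  00110010101
& 10100010010
-------------
  00100010000

Answer: 00100010000 (272)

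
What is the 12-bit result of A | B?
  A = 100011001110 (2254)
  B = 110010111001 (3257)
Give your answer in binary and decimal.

Apply | to each column (1 where either bit is 1):
  100011001110
| 110010111001
--------------
  110011111111

Answer: 110011111111 (3327)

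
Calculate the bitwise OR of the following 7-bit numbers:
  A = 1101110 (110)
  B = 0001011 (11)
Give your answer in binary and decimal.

Apply | to each column (1 where either bit is 1):
  1101110
| 0001011
---------
  1101111

Answer: 1101111 (111)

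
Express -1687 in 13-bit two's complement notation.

1. Binary of +1687:  0011010010111
2. Invert bits:     1100101101000
3. Add 1:           1100101101001

Answer: 1100101101001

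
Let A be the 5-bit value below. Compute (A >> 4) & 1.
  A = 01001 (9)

Bit 4 is the 5th from the right.
  01001
  ^
That bit is 0.

Answer: 0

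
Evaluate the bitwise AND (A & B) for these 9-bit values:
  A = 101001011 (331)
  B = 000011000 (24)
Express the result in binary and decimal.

Apply & to each column (1 only where both bits are 1):
  101001011
& 000011000
-----------
  000001000

Answer: 000001000 (8)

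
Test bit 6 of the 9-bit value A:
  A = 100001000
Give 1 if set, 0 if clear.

Bit 6 is the 7th from the right.
  100001000
    ^
That bit is 0.

Answer: 0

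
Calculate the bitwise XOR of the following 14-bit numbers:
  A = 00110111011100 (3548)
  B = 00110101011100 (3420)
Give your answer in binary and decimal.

Apply ^ to each column (1 where bits differ):
  00110111011100
^ 00110101011100
----------------
  00000010000000

Answer: 00000010000000 (128)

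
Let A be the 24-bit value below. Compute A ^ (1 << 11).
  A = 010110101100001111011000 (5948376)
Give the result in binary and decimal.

Mask = 1 << 11 = 000000000000100000000000
Bit 11 of A is 0; XOR with the mask flips it to 1.
  010110101100001111011000
^ 000000000000100000000000
--------------------------
  010110101100101111011000

Answer: 010110101100101111011000 (5950424)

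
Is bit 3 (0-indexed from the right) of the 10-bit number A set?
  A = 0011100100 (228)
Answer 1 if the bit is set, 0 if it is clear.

Bit 3 is the 4th from the right.
  0011100100
        ^
That bit is 0.

Answer: 0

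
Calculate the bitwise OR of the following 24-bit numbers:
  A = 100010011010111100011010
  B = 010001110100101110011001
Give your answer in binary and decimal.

Apply | to each column (1 where either bit is 1):
  100010011010111100011010
| 010001110100101110011001
--------------------------
  110011111110111110011011

Answer: 110011111110111110011011 (13627291)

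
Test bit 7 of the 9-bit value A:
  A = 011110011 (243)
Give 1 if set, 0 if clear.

Bit 7 is the 8th from the right.
  011110011
   ^
That bit is 1.

Answer: 1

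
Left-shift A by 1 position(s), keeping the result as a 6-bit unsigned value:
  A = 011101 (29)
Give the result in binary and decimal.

Shift left by 1: drop the top 1 bit(s), append 1 zero(s) on the right.
  011101  ->  discard [0], keep [11101], append 0
= 111010

Answer: 111010 (58)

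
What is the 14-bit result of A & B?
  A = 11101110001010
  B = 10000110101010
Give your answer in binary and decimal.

Apply & to each column (1 only where both bits are 1):
  11101110001010
& 10000110101010
----------------
  10000110001010

Answer: 10000110001010 (8586)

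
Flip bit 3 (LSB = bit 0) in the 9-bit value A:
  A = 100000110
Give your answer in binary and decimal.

Mask = 1 << 3 = 000001000
Bit 3 of A is 0; XOR with the mask flips it to 1.
  100000110
^ 000001000
-----------
  100001110

Answer: 100001110 (270)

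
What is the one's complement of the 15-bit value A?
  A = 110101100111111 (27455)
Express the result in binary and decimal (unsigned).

Flip each bit (0->1, 1->0):
  110101100111111
  001010011000000

Answer: 001010011000000 (5312)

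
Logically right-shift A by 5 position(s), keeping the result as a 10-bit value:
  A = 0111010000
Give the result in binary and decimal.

Logical shift right by 5: drop the bottom 5 bit(s), prepend 5 zero(s) on the left.
  0111010000  ->  keep [01110], discard [10000], prepend 00000
= 0000001110

Answer: 0000001110 (14)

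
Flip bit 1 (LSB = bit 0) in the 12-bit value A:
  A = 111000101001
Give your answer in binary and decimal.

Mask = 1 << 1 = 000000000010
Bit 1 of A is 0; XOR with the mask flips it to 1.
  111000101001
^ 000000000010
--------------
  111000101011

Answer: 111000101011 (3627)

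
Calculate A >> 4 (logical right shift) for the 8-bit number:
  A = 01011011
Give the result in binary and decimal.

Logical shift right by 4: drop the bottom 4 bit(s), prepend 4 zero(s) on the left.
  01011011  ->  keep [0101], discard [1011], prepend 0000
= 00000101

Answer: 00000101 (5)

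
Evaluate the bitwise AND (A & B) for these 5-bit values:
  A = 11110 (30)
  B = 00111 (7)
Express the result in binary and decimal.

Apply & to each column (1 only where both bits are 1):
  11110
& 00111
-------
  00110

Answer: 00110 (6)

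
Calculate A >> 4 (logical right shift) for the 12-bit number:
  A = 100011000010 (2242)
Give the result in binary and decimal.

Logical shift right by 4: drop the bottom 4 bit(s), prepend 4 zero(s) on the left.
  100011000010  ->  keep [10001100], discard [0010], prepend 0000
= 000010001100

Answer: 000010001100 (140)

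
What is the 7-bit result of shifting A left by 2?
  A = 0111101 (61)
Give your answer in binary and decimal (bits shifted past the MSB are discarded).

Shift left by 2: drop the top 2 bit(s), append 2 zero(s) on the right.
  0111101  ->  discard [01], keep [11101], append 00
= 1110100

Answer: 1110100 (116)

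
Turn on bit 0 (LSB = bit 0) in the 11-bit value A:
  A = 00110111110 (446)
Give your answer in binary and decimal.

Mask = 1 << 0 = 00000000001
Bit 0 of A is 0, so OR-ing with the mask flips it to 1.
  00110111110
| 00000000001
-------------
  00110111111

Answer: 00110111111 (447)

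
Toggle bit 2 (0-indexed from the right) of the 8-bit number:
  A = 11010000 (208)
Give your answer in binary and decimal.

Mask = 1 << 2 = 00000100
Bit 2 of A is 0; XOR with the mask flips it to 1.
  11010000
^ 00000100
----------
  11010100

Answer: 11010100 (212)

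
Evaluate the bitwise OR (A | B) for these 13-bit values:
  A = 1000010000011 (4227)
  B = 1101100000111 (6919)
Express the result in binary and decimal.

Apply | to each column (1 where either bit is 1):
  1000010000011
| 1101100000111
---------------
  1101110000111

Answer: 1101110000111 (7047)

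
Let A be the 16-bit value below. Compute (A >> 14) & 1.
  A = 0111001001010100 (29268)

Bit 14 is the 15th from the right.
  0111001001010100
   ^
That bit is 1.

Answer: 1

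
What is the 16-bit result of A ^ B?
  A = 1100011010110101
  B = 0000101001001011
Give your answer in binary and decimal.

Apply ^ to each column (1 where bits differ):
  1100011010110101
^ 0000101001001011
------------------
  1100110011111110

Answer: 1100110011111110 (52478)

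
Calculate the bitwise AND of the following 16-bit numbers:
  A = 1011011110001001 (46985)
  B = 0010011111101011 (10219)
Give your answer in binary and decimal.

Apply & to each column (1 only where both bits are 1):
  1011011110001001
& 0010011111101011
------------------
  0010011110001001

Answer: 0010011110001001 (10121)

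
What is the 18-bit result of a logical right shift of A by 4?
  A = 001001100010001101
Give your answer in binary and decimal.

Logical shift right by 4: drop the bottom 4 bit(s), prepend 4 zero(s) on the left.
  001001100010001101  ->  keep [00100110001000], discard [1101], prepend 0000
= 000000100110001000

Answer: 000000100110001000 (2440)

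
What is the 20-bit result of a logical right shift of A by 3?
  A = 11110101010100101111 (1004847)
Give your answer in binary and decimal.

Logical shift right by 3: drop the bottom 3 bit(s), prepend 3 zero(s) on the left.
  11110101010100101111  ->  keep [11110101010100101], discard [111], prepend 000
= 00011110101010100101

Answer: 00011110101010100101 (125605)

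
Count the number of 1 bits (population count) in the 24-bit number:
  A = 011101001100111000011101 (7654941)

011101001100111000011101
1-bits at positions (from bit 0 = LSB): 0, 2, 3, 4, 9, 10, 11, 14, 15, 18, 20, 21, 22
Count = 13

Answer: 13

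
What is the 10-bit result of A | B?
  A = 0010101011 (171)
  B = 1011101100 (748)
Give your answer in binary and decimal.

Apply | to each column (1 where either bit is 1):
  0010101011
| 1011101100
------------
  1011101111

Answer: 1011101111 (751)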